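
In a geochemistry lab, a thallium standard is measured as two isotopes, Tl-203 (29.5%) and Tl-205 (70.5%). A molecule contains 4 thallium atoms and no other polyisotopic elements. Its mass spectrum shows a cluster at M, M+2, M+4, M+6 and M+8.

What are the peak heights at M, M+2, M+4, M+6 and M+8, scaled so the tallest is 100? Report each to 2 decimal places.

1.83 : 17.51 : 62.77 : 100.00 : 59.75

Each Tl atom is independently Tl-203 (p = 0.295) or Tl-205 (q = 0.705); the cluster is the binomial expansion (p + q)^4.
P(M) = 0.295^4 = 0.007573
P(M+2) = 4 × 0.295^3 × 0.705^1 = 0.072396
P(M+4) = 6 × 0.295^2 × 0.705^2 = 0.259522
P(M+6) = 4 × 0.295^1 × 0.705^3 = 0.413475
P(M+8) = 0.705^4 = 0.247034
The M+6 peak is largest (0.413475); scaling to 100 gives 1.83 : 17.51 : 62.77 : 100.00 : 59.75.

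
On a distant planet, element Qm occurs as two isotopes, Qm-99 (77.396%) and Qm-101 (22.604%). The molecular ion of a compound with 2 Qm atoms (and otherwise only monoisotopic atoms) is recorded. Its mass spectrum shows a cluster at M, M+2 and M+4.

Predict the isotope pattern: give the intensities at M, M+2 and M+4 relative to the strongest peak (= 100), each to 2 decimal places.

Expanding (0.77396 + 0.22604)^2:
P(M) = 0.77396^2 = 0.599014
P(M+2) = 2 × 0.77396^1 × 0.22604^1 = 0.349892
P(M+4) = 0.22604^2 = 0.051094
The M peak is largest (0.599014); scaling to 100 gives 100.00 : 58.41 : 8.53.

100.00 : 58.41 : 8.53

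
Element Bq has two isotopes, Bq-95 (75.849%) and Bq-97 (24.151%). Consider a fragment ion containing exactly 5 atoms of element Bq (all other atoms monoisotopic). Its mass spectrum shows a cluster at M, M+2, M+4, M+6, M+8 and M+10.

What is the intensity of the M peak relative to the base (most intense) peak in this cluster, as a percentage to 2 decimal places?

62.81%

Binomial terms of (0.75849 + 0.24151)^5: M 0.2510, M+2 0.3997, M+4 0.2545, M+6 0.0810, M+8 0.0129, M+10 0.0008 → M+2 is the base peak.
P(M+2) = C(5,1) × 0.75849^4 × 0.24151^1 = 5 × 0.33097824 × 0.24151 = 0.399673 (base)
P(M) = C(5,0) × 0.75849^5 × 0.24151^0 = 1 × 0.25104368 × 1.0000 = 0.251044
Relative intensity = 0.251044 / 0.399673 × 100 = 62.81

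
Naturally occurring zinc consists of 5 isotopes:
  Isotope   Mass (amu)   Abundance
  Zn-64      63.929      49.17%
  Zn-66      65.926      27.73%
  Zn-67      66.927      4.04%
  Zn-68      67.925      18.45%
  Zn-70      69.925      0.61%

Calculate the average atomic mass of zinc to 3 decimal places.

Ar = Σ fᵢ·mᵢ = 0.4917 × 63.929 + 0.2773 × 65.926 + 0.0404 × 66.927 + 0.1845 × 67.925 + 0.0061 × 69.925
= 31.4339 + 18.2813 + 2.7039 + 12.5322 + 0.4265 = 65.3778 amu

65.378 amu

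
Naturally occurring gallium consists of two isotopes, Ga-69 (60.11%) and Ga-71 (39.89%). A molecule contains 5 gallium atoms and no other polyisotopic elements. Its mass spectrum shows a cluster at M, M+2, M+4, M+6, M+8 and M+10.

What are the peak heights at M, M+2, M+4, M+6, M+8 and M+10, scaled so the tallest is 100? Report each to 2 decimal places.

22.71 : 75.34 : 100.00 : 66.36 : 22.02 : 2.92

Each Ga atom is independently Ga-69 (p = 0.6011) or Ga-71 (q = 0.3989); the cluster is the binomial expansion (p + q)^5.
P(M) = 0.6011^5 = 0.078475
P(M+2) = 5 × 0.6011^4 × 0.3989^1 = 0.260388
P(M+4) = 10 × 0.6011^3 × 0.3989^2 = 0.345596
P(M+6) = 10 × 0.6011^2 × 0.3989^3 = 0.229343
P(M+8) = 5 × 0.6011^1 × 0.3989^4 = 0.076098
P(M+10) = 0.3989^5 = 0.010100
The M+4 peak is largest (0.345596); scaling to 100 gives 22.71 : 75.34 : 100.00 : 66.36 : 22.02 : 2.92.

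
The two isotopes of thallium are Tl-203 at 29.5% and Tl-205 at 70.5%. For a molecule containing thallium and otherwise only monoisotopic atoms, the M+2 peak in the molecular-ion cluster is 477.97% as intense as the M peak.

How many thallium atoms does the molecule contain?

The M+2/M ratio from n Tl atoms is n · q/p = n · 0.705/0.295.
n = 4.7797 × 0.295/0.705 = 2.00 ≈ 2

2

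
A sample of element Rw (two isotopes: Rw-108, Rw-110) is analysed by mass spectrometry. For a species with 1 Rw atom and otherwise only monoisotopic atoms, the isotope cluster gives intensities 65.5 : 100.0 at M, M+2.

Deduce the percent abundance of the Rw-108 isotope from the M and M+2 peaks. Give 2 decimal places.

Write p for the Rw-108 fraction. I(M+2)/I(M) = [C(1,1)·p^0·(1−p)] / p^1 = 1·(1−p)/p = 100.0/65.5 = 1.5267
(1−p)/p = 1.5267/1 = 1.5267  ⇒  p = 1/(1 + 1.5267) = 0.3958
Rw-108: 39.58%, Rw-110: 60.42%.

39.58%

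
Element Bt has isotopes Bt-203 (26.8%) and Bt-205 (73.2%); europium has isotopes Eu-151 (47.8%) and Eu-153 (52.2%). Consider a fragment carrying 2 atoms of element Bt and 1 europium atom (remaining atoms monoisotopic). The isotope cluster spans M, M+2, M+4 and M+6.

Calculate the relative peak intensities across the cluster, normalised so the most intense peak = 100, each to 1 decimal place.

Element Bt pattern (n=2): 0.071824 : 0.392352 : 0.535824
Europium pattern (n=1): 0.4780 : 0.5220
Convolve the two distributions (both contribute in 2-u steps):
  M: 0.071824×0.4780 = 0.034332
  M+2: 0.071824×0.5220 + 0.392352×0.4780 = 0.225036
  M+4: 0.392352×0.5220 + 0.535824×0.4780 = 0.460932
  M+6: 0.535824×0.5220 = 0.279700
Scale to base peak (0.460932) = 100: 7.4 : 48.8 : 100.0 : 60.7

7.4 : 48.8 : 100.0 : 60.7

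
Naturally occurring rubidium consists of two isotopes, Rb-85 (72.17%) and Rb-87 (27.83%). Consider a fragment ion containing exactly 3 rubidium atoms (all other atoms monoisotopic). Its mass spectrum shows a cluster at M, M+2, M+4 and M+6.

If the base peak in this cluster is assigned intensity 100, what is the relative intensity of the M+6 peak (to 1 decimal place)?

Term probabilities: M 0.3759, M+2 0.4349, M+4 0.1677, M+6 0.0216. Base peak = M+2.
P(M+2) = C(3,1) × 0.7217^2 × 0.2783^1 = 3 × 0.52085089 × 0.2783 = 0.434858 (base)
P(M+6) = C(3,3) × 0.7217^0 × 0.2783^3 = 1 × 1.0000 × 0.02155458 = 0.021555
Relative intensity = 0.021555 / 0.434858 × 100 = 5.0

5.0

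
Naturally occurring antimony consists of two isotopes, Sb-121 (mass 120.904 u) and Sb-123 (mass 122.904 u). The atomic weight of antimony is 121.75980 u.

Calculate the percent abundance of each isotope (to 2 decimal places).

Sb-121: 57.21%, Sb-123: 42.79%

Let x be the fractional abundance of Sb-121; then Sb-123 has abundance 1 − x.
120.904·x + 122.904·(1 − x) = 121.75980
(120.904 − 122.904)·x = 121.75980 − 122.904
x = -1.14420 / -2.000 = 0.57210 → 57.21% Sb-121, 42.79% Sb-123.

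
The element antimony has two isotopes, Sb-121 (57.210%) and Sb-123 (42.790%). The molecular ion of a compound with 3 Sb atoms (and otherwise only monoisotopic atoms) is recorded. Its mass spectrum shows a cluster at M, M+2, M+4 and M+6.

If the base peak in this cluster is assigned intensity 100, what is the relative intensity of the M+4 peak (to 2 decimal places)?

(0.57210 + 0.42790)^3 gives M 0.1872, M+2 0.4202, M+4 0.3143, M+6 0.0783; the largest is M+2.
P(M+2) = C(3,1) × 0.57210^2 × 0.42790^1 = 3 × 0.32729841 × 0.4279 = 0.420153 (base)
P(M+4) = C(3,2) × 0.57210^1 × 0.42790^2 = 3 × 0.5721 × 0.18309841 = 0.314252
Relative intensity = 0.314252 / 0.420153 × 100 = 74.79

74.79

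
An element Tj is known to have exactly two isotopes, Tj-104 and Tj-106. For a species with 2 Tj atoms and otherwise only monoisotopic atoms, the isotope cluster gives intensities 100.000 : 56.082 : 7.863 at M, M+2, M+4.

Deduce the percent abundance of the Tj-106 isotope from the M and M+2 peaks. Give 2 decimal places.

21.90%

If p is the fraction of Tj that is Tj-104, then I(M+2)/I(M) = [C(2,1)·p^1·(1−p)] / p^2 = 2·(1−p)/p = 56.082/100.000 = 0.5608
(1−p)/p = 0.5608/2 = 0.2804  ⇒  p = 1/(1 + 0.2804) = 0.7810
Tj-104: 78.10%, Tj-106: 21.90%.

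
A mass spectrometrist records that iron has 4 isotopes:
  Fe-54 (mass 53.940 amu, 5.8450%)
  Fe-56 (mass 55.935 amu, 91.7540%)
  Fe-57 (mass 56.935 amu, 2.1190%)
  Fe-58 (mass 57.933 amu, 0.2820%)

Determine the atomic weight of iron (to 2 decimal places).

The abundance-weighted mean is 0.058450 × 53.940 + 0.917540 × 55.935 + 0.021190 × 56.935 + 0.002820 × 57.933
= 3.1528 + 51.3226 + 1.2065 + 0.1634 = 55.8453 amu

55.85 amu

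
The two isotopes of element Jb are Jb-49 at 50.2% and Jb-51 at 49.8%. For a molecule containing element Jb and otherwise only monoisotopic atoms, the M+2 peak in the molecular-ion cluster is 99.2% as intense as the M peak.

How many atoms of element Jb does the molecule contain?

With n Jb atoms, P(M+2)/P(M) = C(n,1)·p^(n−1)q / p^n = n·q/p = n · 0.498/0.502.
n = 0.992 × 0.502/0.498 = 1.00 ≈ 1

1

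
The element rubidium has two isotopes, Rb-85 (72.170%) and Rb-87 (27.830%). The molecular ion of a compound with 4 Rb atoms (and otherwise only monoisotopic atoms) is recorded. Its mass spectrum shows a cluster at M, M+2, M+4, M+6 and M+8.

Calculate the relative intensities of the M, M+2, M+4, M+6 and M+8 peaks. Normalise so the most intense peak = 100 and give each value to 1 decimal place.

The 4 Rb atoms are independent, so intensities follow the terms of (0.72170 + 0.27830)^4.
P(M) = 0.72170^4 = 0.271286
P(M+2) = 4 × 0.72170^3 × 0.27830^1 = 0.418450
P(M+4) = 6 × 0.72170^2 × 0.27830^2 = 0.242042
P(M+6) = 4 × 0.72170^1 × 0.27830^3 = 0.062224
P(M+8) = 0.27830^4 = 0.005999
The M+2 peak is largest (0.418450); scaling to 100 gives 64.8 : 100.0 : 57.8 : 14.9 : 1.4.

64.8 : 100.0 : 57.8 : 14.9 : 1.4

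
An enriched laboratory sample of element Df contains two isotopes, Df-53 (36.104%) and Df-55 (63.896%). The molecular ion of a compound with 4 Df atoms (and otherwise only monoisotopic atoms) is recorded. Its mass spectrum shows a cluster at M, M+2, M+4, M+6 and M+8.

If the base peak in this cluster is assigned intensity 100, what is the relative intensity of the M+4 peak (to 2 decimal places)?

84.76

(0.36104 + 0.63896)^4 gives M 0.0170, M+2 0.1203, M+4 0.3193, M+6 0.3767, M+8 0.1667; the largest is M+6.
P(M+6) = C(4,3) × 0.36104^1 × 0.63896^3 = 4 × 0.36104 × 0.26086812 = 0.376735 (base)
P(M+4) = C(4,2) × 0.36104^2 × 0.63896^2 = 6 × 0.13034988 × 0.40826988 = 0.319308
Relative intensity = 0.319308 / 0.376735 × 100 = 84.76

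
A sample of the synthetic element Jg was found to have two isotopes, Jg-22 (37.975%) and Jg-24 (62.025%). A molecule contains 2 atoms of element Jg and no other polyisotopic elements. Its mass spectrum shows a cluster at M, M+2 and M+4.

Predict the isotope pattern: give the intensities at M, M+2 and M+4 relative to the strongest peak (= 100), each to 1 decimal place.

The 2 Jg atoms are independent, so intensities follow the terms of (0.37975 + 0.62025)^2.
P(M) = 0.37975^2 = 0.144210
P(M+2) = 2 × 0.37975^1 × 0.62025^1 = 0.471080
P(M+4) = 0.62025^2 = 0.384710
The M+2 peak is largest (0.471080); scaling to 100 gives 30.6 : 100.0 : 81.7.

30.6 : 100.0 : 81.7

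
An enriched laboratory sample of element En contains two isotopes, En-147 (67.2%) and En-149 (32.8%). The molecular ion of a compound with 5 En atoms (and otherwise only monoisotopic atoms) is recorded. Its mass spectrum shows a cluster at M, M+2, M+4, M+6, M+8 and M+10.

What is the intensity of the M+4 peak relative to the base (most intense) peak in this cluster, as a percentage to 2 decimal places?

97.62%

(0.672 + 0.328)^5 gives M 0.1370, M+2 0.3344, M+4 0.3265, M+6 0.1594, M+8 0.0389, M+10 0.0038; the largest is M+2.
P(M+2) = C(5,1) × 0.672^4 × 0.328^1 = 5 × 0.20392811 × 0.3280 = 0.334442 (base)
P(M+4) = C(5,2) × 0.672^3 × 0.328^2 = 10 × 0.30346445 × 0.107584 = 0.326479
Relative intensity = 0.326479 / 0.334442 × 100 = 97.62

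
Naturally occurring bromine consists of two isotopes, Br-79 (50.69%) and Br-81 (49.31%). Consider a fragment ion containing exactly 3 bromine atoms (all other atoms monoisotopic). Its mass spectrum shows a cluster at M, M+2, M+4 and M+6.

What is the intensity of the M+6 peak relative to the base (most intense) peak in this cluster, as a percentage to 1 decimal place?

31.5%

Term probabilities: M 0.1302, M+2 0.3801, M+4 0.3698, M+6 0.1199. Base peak = M+2.
P(M+2) = C(3,1) × 0.5069^2 × 0.4931^1 = 3 × 0.25694761 × 0.4931 = 0.380103 (base)
P(M+6) = C(3,3) × 0.5069^0 × 0.4931^3 = 1 × 1.0000 × 0.11989609 = 0.119896
Relative intensity = 0.119896 / 0.380103 × 100 = 31.5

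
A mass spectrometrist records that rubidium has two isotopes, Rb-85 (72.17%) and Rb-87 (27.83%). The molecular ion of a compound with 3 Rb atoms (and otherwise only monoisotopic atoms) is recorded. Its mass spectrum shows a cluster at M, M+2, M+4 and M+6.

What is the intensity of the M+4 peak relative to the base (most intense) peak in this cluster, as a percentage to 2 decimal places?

Binomial terms of (0.7217 + 0.2783)^3: M 0.3759, M+2 0.4349, M+4 0.1677, M+6 0.0216 → M+2 is the base peak.
P(M+2) = C(3,1) × 0.7217^2 × 0.2783^1 = 3 × 0.52085089 × 0.2783 = 0.434858 (base)
P(M+4) = C(3,2) × 0.7217^1 × 0.2783^2 = 3 × 0.7217 × 0.07745089 = 0.167689
Relative intensity = 0.167689 / 0.434858 × 100 = 38.56

38.56%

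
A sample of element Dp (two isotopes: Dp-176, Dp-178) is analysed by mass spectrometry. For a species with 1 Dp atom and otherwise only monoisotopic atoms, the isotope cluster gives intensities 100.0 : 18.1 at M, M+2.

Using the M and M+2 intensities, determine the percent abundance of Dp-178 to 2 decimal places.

Let p = fractional abundance of Dp-176. I(M+2)/I(M) = [C(1,1)·p^0·(1−p)] / p^1 = 1·(1−p)/p = 18.1/100.0 = 0.1810
(1−p)/p = 0.1810/1 = 0.1810  ⇒  p = 1/(1 + 0.1810) = 0.8467
Dp-176: 84.67%, Dp-178: 15.33%.

15.33%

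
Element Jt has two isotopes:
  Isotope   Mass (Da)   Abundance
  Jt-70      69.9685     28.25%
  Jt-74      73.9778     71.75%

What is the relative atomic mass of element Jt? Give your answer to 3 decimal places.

72.845 Da

Average mass = Σ (abundance × isotope mass) = 0.2825 × 69.9685 + 0.7175 × 73.9778
= 19.76610 + 53.07907 = 72.84517 Da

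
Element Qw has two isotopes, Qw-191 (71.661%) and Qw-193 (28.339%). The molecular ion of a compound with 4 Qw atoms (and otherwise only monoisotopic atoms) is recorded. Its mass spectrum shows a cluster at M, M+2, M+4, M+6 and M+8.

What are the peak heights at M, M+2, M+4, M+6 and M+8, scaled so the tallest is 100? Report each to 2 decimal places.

63.22 : 100.00 : 59.32 : 15.64 : 1.55

The 4 Qw atoms are independent, so intensities follow the terms of (0.71661 + 0.28339)^4.
P(M) = 0.71661^4 = 0.263713
P(M+2) = 4 × 0.71661^3 × 0.28339^1 = 0.417151
P(M+4) = 6 × 0.71661^2 × 0.28339^2 = 0.247449
P(M+6) = 4 × 0.71661^1 × 0.28339^3 = 0.065237
P(M+8) = 0.28339^4 = 0.006450
The M+2 peak is largest (0.417151); scaling to 100 gives 63.22 : 100.00 : 59.32 : 15.64 : 1.55.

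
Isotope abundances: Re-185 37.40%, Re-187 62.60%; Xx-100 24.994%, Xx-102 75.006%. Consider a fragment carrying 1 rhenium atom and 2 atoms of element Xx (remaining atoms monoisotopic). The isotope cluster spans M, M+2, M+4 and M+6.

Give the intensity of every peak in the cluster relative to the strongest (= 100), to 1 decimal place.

5.2 : 40.3 : 100.0 : 79.1

Rhenium pattern (n=1): 0.3740 : 0.6260
Element Xx pattern (n=2): 0.06247 : 0.37493999 : 0.56259
Convolve the two distributions (both contribute in 2-u steps):
  M: 0.3740×0.06247 = 0.023364
  M+2: 0.3740×0.37493999 + 0.6260×0.06247 = 0.179334
  M+4: 0.3740×0.56259 + 0.6260×0.37493999 = 0.445121
  M+6: 0.6260×0.56259 = 0.352181
Scale to base peak (0.445121) = 100: 5.2 : 40.3 : 100.0 : 79.1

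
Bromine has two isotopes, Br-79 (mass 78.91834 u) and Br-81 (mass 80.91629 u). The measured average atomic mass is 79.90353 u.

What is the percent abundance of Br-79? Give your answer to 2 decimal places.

50.69%

Let x be the fractional abundance of Br-79; then Br-81 has abundance 1 − x.
78.91834·x + 80.91629·(1 − x) = 79.90353
(78.91834 − 80.91629)·x = 79.90353 − 80.91629
x = -1.01276 / -1.99795 = 0.50690 → 50.69% Br-79, 49.31% Br-81.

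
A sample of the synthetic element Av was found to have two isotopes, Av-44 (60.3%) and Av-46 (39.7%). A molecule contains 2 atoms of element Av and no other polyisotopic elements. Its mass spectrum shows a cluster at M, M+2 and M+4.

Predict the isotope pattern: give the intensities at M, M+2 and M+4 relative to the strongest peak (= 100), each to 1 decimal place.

Expanding (0.603 + 0.397)^2:
P(M) = 0.603^2 = 0.363609
P(M+2) = 2 × 0.603^1 × 0.397^1 = 0.478782
P(M+4) = 0.397^2 = 0.157609
The M+2 peak is largest (0.478782); scaling to 100 gives 75.9 : 100.0 : 32.9.

75.9 : 100.0 : 32.9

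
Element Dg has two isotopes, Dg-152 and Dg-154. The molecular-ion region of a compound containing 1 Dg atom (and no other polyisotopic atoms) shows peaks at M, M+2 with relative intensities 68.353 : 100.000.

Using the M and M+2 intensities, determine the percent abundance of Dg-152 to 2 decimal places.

40.60%

If p is the fraction of Dg that is Dg-152, then I(M+2)/I(M) = [C(1,1)·p^0·(1−p)] / p^1 = 1·(1−p)/p = 100.000/68.353 = 1.4630
(1−p)/p = 1.4630/1 = 1.4630  ⇒  p = 1/(1 + 1.4630) = 0.4060
Dg-152: 40.60%, Dg-154: 59.40%.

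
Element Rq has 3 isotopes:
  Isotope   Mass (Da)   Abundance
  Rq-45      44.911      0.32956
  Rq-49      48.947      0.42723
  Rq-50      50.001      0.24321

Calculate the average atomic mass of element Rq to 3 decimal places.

47.873 Da

The abundance-weighted mean is 0.32956 × 44.911 + 0.42723 × 48.947 + 0.24321 × 50.001
= 14.8009 + 20.9116 + 12.1607 = 47.8732 Da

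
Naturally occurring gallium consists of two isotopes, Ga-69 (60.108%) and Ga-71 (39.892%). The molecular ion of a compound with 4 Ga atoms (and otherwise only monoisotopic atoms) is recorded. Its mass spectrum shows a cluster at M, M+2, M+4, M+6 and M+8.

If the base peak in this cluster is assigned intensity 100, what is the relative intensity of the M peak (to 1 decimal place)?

37.7

(0.60108 + 0.39892)^4 gives M 0.1305, M+2 0.3465, M+4 0.3450, M+6 0.1526, M+8 0.0253; the largest is M+2.
P(M+2) = C(4,1) × 0.60108^3 × 0.39892^1 = 4 × 0.2171685 × 0.39892 = 0.346531 (base)
P(M) = C(4,0) × 0.60108^4 × 0.39892^0 = 1 × 0.13053564 × 1.0000 = 0.130536
Relative intensity = 0.130536 / 0.346531 × 100 = 37.7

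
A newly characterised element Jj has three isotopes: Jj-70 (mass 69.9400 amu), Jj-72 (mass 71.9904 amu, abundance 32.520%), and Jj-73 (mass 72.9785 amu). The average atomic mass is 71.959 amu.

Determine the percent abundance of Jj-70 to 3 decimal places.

22.977%

The remaining 67.480% is split between Jj-70 (fraction x) and Jj-73 (fraction 0.67480 − x).
Substituting: 69.9400x + 72.9785(0.67480 − x) = 48.54772192
(69.9400 − 72.9785)x = -0.69816988  ⇒  x = 0.22977, y = 0.44503
Jj-70: 22.977%, Jj-73: 44.503%.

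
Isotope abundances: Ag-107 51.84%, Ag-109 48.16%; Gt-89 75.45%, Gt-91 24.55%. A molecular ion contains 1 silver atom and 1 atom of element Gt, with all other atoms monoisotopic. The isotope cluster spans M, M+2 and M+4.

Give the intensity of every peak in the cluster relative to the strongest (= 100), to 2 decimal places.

Silver pattern (n=1): 0.5184 : 0.4816
Element Gt pattern (n=1): 0.7545 : 0.2455
Convolve the two distributions (both contribute in 2-u steps):
  M: 0.5184×0.7545 = 0.391133
  M+2: 0.5184×0.2455 + 0.4816×0.7545 = 0.490634
  M+4: 0.4816×0.2455 = 0.118233
Scale to base peak (0.490634) = 100: 79.72 : 100.00 : 24.10

79.72 : 100.00 : 24.10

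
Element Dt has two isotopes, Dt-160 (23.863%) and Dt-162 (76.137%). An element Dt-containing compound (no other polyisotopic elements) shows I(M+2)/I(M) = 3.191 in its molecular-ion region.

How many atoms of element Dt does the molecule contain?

1

For n independent Dt atoms, I(M+2)/I(M) = n · (abundance Dt-162) / (abundance Dt-160) = n · 0.76137/0.23863.
n = 3.191 × 0.23863/0.76137 = 1.00 ≈ 1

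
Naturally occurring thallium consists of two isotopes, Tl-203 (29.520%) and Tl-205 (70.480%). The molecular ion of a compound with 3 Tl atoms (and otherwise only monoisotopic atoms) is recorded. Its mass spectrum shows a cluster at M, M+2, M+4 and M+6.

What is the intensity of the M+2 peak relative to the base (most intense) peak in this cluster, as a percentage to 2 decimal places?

41.88%

Term probabilities: M 0.0257, M+2 0.1843, M+4 0.4399, M+6 0.3501. Base peak = M+4.
P(M+4) = C(3,2) × 0.29520^1 × 0.70480^2 = 3 × 0.2952 × 0.49674304 = 0.439916 (base)
P(M+2) = C(3,1) × 0.29520^2 × 0.70480^1 = 3 × 0.08714304 × 0.7048 = 0.184255
Relative intensity = 0.184255 / 0.439916 × 100 = 41.88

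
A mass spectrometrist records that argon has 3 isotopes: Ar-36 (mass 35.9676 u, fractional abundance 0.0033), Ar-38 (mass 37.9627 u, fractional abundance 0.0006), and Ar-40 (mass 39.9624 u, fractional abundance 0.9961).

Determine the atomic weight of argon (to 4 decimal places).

Average mass = Σ (abundance × isotope mass) = 0.0033 × 35.9676 + 0.0006 × 37.9627 + 0.9961 × 39.9624
= 0.11869 + 0.02278 + 39.80655 = 39.94802 u

39.9480 u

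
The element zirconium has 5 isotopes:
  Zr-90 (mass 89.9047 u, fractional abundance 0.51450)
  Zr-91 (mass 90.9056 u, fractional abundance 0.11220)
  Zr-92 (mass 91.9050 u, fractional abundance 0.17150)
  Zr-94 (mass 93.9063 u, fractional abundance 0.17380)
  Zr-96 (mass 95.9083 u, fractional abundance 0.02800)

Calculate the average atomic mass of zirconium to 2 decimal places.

91.22 u

Average mass = Σ (abundance × isotope mass) = 0.51450 × 89.9047 + 0.11220 × 90.9056 + 0.17150 × 91.9050 + 0.17380 × 93.9063 + 0.02800 × 95.9083
= 46.25597 + 10.19961 + 15.76171 + 16.32091 + 2.68543 = 91.22363 u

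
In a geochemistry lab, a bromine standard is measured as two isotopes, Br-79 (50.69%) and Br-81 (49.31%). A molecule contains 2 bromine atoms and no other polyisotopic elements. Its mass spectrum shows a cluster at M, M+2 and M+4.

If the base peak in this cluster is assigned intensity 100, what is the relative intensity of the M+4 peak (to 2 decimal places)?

(0.5069 + 0.4931)^2 gives M 0.2569, M+2 0.4999, M+4 0.2431; the largest is M+2.
P(M+2) = C(2,1) × 0.5069^1 × 0.4931^1 = 2 × 0.5069 × 0.4931 = 0.499905 (base)
P(M+4) = C(2,2) × 0.5069^0 × 0.4931^2 = 1 × 1.0000 × 0.24314761 = 0.243148
Relative intensity = 0.243148 / 0.499905 × 100 = 48.64

48.64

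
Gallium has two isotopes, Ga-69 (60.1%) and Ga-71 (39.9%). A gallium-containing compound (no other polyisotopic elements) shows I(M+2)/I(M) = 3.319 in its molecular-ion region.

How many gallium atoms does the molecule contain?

For n independent Ga atoms, I(M+2)/I(M) = n · (abundance Ga-71) / (abundance Ga-69) = n · 0.399/0.601.
n = 3.319 × 0.601/0.399 = 5.00 ≈ 5

5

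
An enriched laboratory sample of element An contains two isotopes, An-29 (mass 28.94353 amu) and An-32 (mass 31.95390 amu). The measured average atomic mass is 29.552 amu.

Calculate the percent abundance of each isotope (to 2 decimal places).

Let x be the fractional abundance of An-29; then An-32 has abundance 1 − x.
28.94353·x + 31.95390·(1 − x) = 29.552
(28.94353 − 31.95390)·x = 29.552 − 31.95390
x = -2.40190 / -3.01037 = 0.79788 → 79.79% An-29, 20.21% An-32.

An-29: 79.79%, An-32: 20.21%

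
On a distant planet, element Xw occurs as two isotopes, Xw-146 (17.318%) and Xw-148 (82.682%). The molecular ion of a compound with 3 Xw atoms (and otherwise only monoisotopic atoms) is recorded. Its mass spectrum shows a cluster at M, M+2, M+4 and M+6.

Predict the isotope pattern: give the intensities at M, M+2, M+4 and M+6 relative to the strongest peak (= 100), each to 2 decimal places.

0.92 : 13.16 : 62.84 : 100.00

Expanding (0.17318 + 0.82682)^3:
P(M) = 0.17318^3 = 0.005194
P(M+2) = 3 × 0.17318^2 × 0.82682^1 = 0.074392
P(M+4) = 3 × 0.17318^1 × 0.82682^2 = 0.355174
P(M+6) = 0.82682^3 = 0.565240
The M+6 peak is largest (0.565240); scaling to 100 gives 0.92 : 13.16 : 62.84 : 100.00.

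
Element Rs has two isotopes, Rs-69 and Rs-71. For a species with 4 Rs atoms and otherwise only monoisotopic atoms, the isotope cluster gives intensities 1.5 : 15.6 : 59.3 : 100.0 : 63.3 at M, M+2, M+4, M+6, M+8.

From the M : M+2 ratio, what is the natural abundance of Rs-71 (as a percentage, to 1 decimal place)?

72.2%

Let p = fractional abundance of Rs-69. I(M+2)/I(M) = [C(4,1)·p^3·(1−p)] / p^4 = 4·(1−p)/p = 15.6/1.5 = 10.4000
(1−p)/p = 10.4000/4 = 2.6000  ⇒  p = 1/(1 + 2.6000) = 0.2778
Rs-69: 27.8%, Rs-71: 72.2%.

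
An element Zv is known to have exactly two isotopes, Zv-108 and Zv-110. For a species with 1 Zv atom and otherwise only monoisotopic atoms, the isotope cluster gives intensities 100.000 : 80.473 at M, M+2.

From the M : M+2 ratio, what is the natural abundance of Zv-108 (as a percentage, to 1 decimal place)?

55.4%

Write p for the Zv-108 fraction. I(M+2)/I(M) = [C(1,1)·p^0·(1−p)] / p^1 = 1·(1−p)/p = 80.473/100.000 = 0.8047
(1−p)/p = 0.8047/1 = 0.8047  ⇒  p = 1/(1 + 0.8047) = 0.5541
Zv-108: 55.4%, Zv-110: 44.6%.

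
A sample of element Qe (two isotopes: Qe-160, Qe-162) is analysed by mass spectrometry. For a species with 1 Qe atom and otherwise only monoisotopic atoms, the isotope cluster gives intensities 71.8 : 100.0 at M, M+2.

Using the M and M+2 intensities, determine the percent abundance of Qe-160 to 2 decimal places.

If p is the fraction of Qe that is Qe-160, then I(M+2)/I(M) = [C(1,1)·p^0·(1−p)] / p^1 = 1·(1−p)/p = 100.0/71.8 = 1.3928
(1−p)/p = 1.3928/1 = 1.3928  ⇒  p = 1/(1 + 1.3928) = 0.4179
Qe-160: 41.79%, Qe-162: 58.21%.

41.79%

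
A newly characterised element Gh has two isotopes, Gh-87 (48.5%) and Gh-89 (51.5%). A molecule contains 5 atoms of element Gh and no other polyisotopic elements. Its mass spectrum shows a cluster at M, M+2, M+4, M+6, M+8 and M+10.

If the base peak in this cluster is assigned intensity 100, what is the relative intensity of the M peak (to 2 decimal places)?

8.35

Term probabilities: M 0.0268, M+2 0.1425, M+4 0.3026, M+6 0.3213, M+8 0.1706, M+10 0.0362. Base peak = M+6.
P(M+6) = C(5,3) × 0.485^2 × 0.515^3 = 10 × 0.235225 × 0.13659088 = 0.321296 (base)
P(M) = C(5,0) × 0.485^5 × 0.515^0 = 1 × 0.02683544 × 1.0000 = 0.026835
Relative intensity = 0.026835 / 0.321296 × 100 = 8.35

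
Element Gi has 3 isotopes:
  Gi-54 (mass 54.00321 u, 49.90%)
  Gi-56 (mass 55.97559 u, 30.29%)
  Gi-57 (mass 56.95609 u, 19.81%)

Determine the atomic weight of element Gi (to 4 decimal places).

55.1856 u

Weight each isotope mass by its fractional abundance: 0.4990 × 54.00321 + 0.3029 × 55.97559 + 0.1981 × 56.95609
= 26.947602 + 16.955006 + 11.283001 = 55.185609 u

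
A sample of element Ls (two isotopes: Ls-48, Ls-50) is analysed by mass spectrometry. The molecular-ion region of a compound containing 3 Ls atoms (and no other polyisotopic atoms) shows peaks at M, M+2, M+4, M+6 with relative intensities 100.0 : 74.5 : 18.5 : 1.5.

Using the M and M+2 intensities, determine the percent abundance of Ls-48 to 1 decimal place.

If p is the fraction of Ls that is Ls-48, then I(M+2)/I(M) = [C(3,1)·p^2·(1−p)] / p^3 = 3·(1−p)/p = 74.5/100.0 = 0.7450
(1−p)/p = 0.7450/3 = 0.2483  ⇒  p = 1/(1 + 0.2483) = 0.8011
Ls-48: 80.1%, Ls-50: 19.9%.

80.1%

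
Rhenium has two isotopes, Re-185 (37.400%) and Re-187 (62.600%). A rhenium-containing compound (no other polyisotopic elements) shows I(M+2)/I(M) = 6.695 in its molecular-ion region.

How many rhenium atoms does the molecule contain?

For n independent Re atoms, I(M+2)/I(M) = n · (abundance Re-187) / (abundance Re-185) = n · 0.62600/0.37400.
n = 6.695 × 0.37400/0.62600 = 4.00 ≈ 4

4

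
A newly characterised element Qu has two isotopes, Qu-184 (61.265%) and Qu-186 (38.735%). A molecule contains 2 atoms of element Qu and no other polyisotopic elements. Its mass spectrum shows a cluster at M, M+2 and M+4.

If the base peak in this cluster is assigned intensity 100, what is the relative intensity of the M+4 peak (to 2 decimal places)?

31.61

Binomial terms of (0.61265 + 0.38735)^2: M 0.3753, M+2 0.4746, M+4 0.1500 → M+2 is the base peak.
P(M+2) = C(2,1) × 0.61265^1 × 0.38735^1 = 2 × 0.61265 × 0.38735 = 0.474620 (base)
P(M+4) = C(2,2) × 0.61265^0 × 0.38735^2 = 1 × 1.0000 × 0.15004002 = 0.150040
Relative intensity = 0.150040 / 0.474620 × 100 = 31.61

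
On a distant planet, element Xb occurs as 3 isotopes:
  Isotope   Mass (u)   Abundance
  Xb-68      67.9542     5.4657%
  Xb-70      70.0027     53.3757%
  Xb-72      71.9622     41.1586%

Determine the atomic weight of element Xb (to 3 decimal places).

70.697 u

Average mass = Σ (abundance × isotope mass) = 0.054657 × 67.9542 + 0.533757 × 70.0027 + 0.411586 × 71.9622
= 3.71417 + 37.36443 + 29.61863 = 70.69723 u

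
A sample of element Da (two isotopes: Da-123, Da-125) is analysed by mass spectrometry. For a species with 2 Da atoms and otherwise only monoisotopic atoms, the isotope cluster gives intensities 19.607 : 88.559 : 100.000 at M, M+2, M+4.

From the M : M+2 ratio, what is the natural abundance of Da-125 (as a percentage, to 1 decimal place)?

69.3%

If p is the fraction of Da that is Da-123, then I(M+2)/I(M) = [C(2,1)·p^1·(1−p)] / p^2 = 2·(1−p)/p = 88.559/19.607 = 4.5167
(1−p)/p = 4.5167/2 = 2.2584  ⇒  p = 1/(1 + 2.2584) = 0.3069
Da-123: 30.7%, Da-125: 69.3%.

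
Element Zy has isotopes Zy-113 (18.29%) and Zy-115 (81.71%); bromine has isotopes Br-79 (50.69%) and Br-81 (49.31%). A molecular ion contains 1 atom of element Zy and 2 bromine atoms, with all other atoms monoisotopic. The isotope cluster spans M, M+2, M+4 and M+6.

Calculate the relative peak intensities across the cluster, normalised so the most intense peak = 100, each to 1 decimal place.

10.4 : 66.5 : 100.0 : 43.9

Element Zy pattern (n=1): 0.1829 : 0.8171
Bromine pattern (n=2): 0.25694761 : 0.49990478 : 0.24314761
Convolve the two distributions (both contribute in 2-u steps):
  M: 0.1829×0.25694761 = 0.046996
  M+2: 0.1829×0.49990478 + 0.8171×0.25694761 = 0.301384
  M+4: 0.1829×0.24314761 + 0.8171×0.49990478 = 0.452944
  M+6: 0.8171×0.24314761 = 0.198676
Scale to base peak (0.452944) = 100: 10.4 : 66.5 : 100.0 : 43.9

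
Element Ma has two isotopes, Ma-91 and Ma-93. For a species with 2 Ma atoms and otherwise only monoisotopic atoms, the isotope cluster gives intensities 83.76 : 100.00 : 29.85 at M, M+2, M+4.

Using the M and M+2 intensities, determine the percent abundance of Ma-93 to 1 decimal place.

37.4%

If p is the fraction of Ma that is Ma-91, then I(M+2)/I(M) = [C(2,1)·p^1·(1−p)] / p^2 = 2·(1−p)/p = 100.00/83.76 = 1.1939
(1−p)/p = 1.1939/2 = 0.5969  ⇒  p = 1/(1 + 0.5969) = 0.6262
Ma-91: 62.6%, Ma-93: 37.4%.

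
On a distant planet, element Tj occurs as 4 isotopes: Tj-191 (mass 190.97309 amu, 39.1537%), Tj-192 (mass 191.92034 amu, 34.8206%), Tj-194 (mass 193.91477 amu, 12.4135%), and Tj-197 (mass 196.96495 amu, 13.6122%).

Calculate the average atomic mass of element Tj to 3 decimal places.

192.484 amu

Average mass = Σ (abundance × isotope mass) = 0.391537 × 190.97309 + 0.348206 × 191.92034 + 0.124135 × 193.91477 + 0.136122 × 196.96495
= 74.773031 + 66.827814 + 24.071610 + 26.811263 = 192.483718 amu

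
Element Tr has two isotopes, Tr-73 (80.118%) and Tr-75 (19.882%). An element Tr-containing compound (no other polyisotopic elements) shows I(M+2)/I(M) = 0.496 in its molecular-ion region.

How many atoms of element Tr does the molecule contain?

For n independent Tr atoms, I(M+2)/I(M) = n · (abundance Tr-75) / (abundance Tr-73) = n · 0.19882/0.80118.
n = 0.496 × 0.80118/0.19882 = 2.00 ≈ 2

2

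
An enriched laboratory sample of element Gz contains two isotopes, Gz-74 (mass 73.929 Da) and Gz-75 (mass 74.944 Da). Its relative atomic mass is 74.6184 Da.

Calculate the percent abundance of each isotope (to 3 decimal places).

Gz-74: 32.079%, Gz-75: 67.921%

Let x be the fractional abundance of Gz-74; then Gz-75 has abundance 1 − x.
73.929·x + 74.944·(1 − x) = 74.6184
(73.929 − 74.944)·x = 74.6184 − 74.944
x = -0.3256 / -1.015 = 0.32079 → 32.079% Gz-74, 67.921% Gz-75.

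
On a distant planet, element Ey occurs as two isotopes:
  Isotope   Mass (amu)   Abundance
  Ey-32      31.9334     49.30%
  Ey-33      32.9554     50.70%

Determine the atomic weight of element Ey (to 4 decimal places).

Weight each isotope mass by its fractional abundance: 0.4930 × 31.9334 + 0.5070 × 32.9554
= 15.74317 + 16.70839 = 32.45156 amu

32.4516 amu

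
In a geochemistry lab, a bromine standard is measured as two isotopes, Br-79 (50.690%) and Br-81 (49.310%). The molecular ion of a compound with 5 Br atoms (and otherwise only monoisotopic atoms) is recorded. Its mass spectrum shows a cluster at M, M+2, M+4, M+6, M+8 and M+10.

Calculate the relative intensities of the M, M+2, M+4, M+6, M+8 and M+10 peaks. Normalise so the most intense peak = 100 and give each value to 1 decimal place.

10.6 : 51.4 : 100.0 : 97.3 : 47.3 : 9.2

Each Br atom is independently Br-79 (p = 0.50690) or Br-81 (q = 0.49310); the cluster is the binomial expansion (p + q)^5.
P(M) = 0.50690^5 = 0.033467
P(M+2) = 5 × 0.50690^4 × 0.49310^1 = 0.162777
P(M+4) = 10 × 0.50690^3 × 0.49310^2 = 0.316692
P(M+6) = 10 × 0.50690^2 × 0.49310^3 = 0.308070
P(M+8) = 5 × 0.50690^1 × 0.49310^4 = 0.149842
P(M+10) = 0.49310^5 = 0.029152
The M+4 peak is largest (0.316692); scaling to 100 gives 10.6 : 51.4 : 100.0 : 97.3 : 47.3 : 9.2.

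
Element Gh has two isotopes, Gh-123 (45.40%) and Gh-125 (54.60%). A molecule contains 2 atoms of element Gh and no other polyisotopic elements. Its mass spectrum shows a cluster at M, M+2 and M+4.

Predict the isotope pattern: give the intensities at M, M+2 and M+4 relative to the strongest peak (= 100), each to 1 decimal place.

Expanding (0.4540 + 0.5460)^2:
P(M) = 0.4540^2 = 0.206116
P(M+2) = 2 × 0.4540^1 × 0.5460^1 = 0.495768
P(M+4) = 0.5460^2 = 0.298116
The M+2 peak is largest (0.495768); scaling to 100 gives 41.6 : 100.0 : 60.1.

41.6 : 100.0 : 60.1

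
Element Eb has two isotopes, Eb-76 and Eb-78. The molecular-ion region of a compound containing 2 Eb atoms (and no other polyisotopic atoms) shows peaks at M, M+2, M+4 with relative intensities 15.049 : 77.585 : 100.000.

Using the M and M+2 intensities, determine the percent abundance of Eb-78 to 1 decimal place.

72.0%

Write p for the Eb-76 fraction. I(M+2)/I(M) = [C(2,1)·p^1·(1−p)] / p^2 = 2·(1−p)/p = 77.585/15.049 = 5.1555
(1−p)/p = 5.1555/2 = 2.5777  ⇒  p = 1/(1 + 2.5777) = 0.2795
Eb-76: 28.0%, Eb-78: 72.0%.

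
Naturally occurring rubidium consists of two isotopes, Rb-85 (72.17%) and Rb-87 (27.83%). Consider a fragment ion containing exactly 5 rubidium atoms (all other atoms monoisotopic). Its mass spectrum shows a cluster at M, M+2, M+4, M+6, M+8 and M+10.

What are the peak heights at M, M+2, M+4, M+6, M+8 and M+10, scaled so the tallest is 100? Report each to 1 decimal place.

Expanding (0.7217 + 0.2783)^5:
P(M) = 0.7217^5 = 0.195787
P(M+2) = 5 × 0.7217^4 × 0.2783^1 = 0.377494
P(M+4) = 10 × 0.7217^3 × 0.2783^2 = 0.291136
P(M+6) = 10 × 0.7217^2 × 0.2783^3 = 0.112267
P(M+8) = 5 × 0.7217^1 × 0.2783^4 = 0.021646
P(M+10) = 0.2783^5 = 0.001669
The M+2 peak is largest (0.377494); scaling to 100 gives 51.9 : 100.0 : 77.1 : 29.7 : 5.7 : 0.4.

51.9 : 100.0 : 77.1 : 29.7 : 5.7 : 0.4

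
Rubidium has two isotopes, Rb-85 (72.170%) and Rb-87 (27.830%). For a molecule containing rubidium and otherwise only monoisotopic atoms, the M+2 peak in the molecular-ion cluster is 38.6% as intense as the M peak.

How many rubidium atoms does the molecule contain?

1

The M+2/M ratio from n Rb atoms is n · q/p = n · 0.27830/0.72170.
n = 0.386 × 0.72170/0.27830 = 1.00 ≈ 1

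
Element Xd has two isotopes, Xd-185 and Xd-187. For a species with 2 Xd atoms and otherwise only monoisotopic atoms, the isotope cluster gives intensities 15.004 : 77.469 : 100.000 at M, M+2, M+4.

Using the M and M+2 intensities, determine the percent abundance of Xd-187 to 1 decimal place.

72.1%

Let p = fractional abundance of Xd-185. I(M+2)/I(M) = [C(2,1)·p^1·(1−p)] / p^2 = 2·(1−p)/p = 77.469/15.004 = 5.1632
(1−p)/p = 5.1632/2 = 2.5816  ⇒  p = 1/(1 + 2.5816) = 0.2792
Xd-185: 27.9%, Xd-187: 72.1%.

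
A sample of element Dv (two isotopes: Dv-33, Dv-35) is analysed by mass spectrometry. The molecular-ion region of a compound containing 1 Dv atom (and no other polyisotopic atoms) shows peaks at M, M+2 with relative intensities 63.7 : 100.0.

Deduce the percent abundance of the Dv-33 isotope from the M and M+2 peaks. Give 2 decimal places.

If p is the fraction of Dv that is Dv-33, then I(M+2)/I(M) = [C(1,1)·p^0·(1−p)] / p^1 = 1·(1−p)/p = 100.0/63.7 = 1.5699
(1−p)/p = 1.5699/1 = 1.5699  ⇒  p = 1/(1 + 1.5699) = 0.3891
Dv-33: 38.91%, Dv-35: 61.09%.

38.91%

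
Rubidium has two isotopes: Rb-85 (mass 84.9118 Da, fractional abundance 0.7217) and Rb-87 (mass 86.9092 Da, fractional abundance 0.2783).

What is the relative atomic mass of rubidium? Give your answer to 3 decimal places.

85.468 Da

Ar = Σ fᵢ·mᵢ = 0.7217 × 84.9118 + 0.2783 × 86.9092
= 61.28085 + 24.18683 = 85.46768 Da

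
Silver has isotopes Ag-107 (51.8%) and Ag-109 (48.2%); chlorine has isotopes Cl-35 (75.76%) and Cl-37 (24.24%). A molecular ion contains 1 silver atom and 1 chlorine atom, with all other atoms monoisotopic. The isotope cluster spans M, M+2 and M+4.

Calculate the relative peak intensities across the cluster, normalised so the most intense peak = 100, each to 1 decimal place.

80.0 : 100.0 : 23.8

Silver pattern (n=1): 0.5180 : 0.4820
Chlorine pattern (n=1): 0.7576 : 0.2424
Convolve the two distributions (both contribute in 2-u steps):
  M: 0.5180×0.7576 = 0.392437
  M+2: 0.5180×0.2424 + 0.4820×0.7576 = 0.490726
  M+4: 0.4820×0.2424 = 0.116837
Scale to base peak (0.490726) = 100: 80.0 : 100.0 : 23.8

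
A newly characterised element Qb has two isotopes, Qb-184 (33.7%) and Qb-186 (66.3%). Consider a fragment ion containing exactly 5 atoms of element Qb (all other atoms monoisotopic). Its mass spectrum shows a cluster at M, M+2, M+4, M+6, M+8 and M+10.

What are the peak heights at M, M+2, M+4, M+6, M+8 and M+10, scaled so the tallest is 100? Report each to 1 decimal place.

1.3 : 12.9 : 50.8 : 100.0 : 98.4 : 38.7

The 5 Qb atoms are independent, so intensities follow the terms of (0.337 + 0.663)^5.
P(M) = 0.337^5 = 0.004347
P(M+2) = 5 × 0.337^4 × 0.663^1 = 0.042757
P(M+4) = 10 × 0.337^3 × 0.663^2 = 0.168235
P(M+6) = 10 × 0.337^2 × 0.663^3 = 0.330979
P(M+8) = 5 × 0.337^1 × 0.663^4 = 0.325577
P(M+10) = 0.663^5 = 0.128105
The M+6 peak is largest (0.330979); scaling to 100 gives 1.3 : 12.9 : 50.8 : 100.0 : 98.4 : 38.7.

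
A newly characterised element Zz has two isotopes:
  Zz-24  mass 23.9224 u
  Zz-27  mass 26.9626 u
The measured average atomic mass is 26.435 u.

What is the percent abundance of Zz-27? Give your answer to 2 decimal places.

With x = fraction of Zz-24 (so Zz-27 is 1 − x):
23.9224·x + 26.9626·(1 − x) = 26.435
(23.9224 − 26.9626)·x = 26.435 − 26.9626
x = -0.5276 / -3.0402 = 0.17354 → 17.35% Zz-24, 82.65% Zz-27.

82.65%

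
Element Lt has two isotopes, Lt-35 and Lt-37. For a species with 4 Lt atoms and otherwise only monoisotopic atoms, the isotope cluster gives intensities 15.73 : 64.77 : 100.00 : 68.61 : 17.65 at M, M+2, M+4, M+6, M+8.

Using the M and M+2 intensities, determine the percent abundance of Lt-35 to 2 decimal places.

49.28%

Let p = fractional abundance of Lt-35. I(M+2)/I(M) = [C(4,1)·p^3·(1−p)] / p^4 = 4·(1−p)/p = 64.77/15.73 = 4.1176
(1−p)/p = 4.1176/4 = 1.0294  ⇒  p = 1/(1 + 1.0294) = 0.4928
Lt-35: 49.28%, Lt-37: 50.72%.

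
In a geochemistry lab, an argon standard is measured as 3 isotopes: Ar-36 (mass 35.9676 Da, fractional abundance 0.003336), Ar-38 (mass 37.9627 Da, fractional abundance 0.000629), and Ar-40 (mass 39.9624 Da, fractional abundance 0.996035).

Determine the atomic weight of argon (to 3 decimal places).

Weight each isotope mass by its fractional abundance: 0.003336 × 35.9676 + 0.000629 × 37.9627 + 0.996035 × 39.9624
= 0.11999 + 0.02388 + 39.80395 = 39.94782 Da

39.948 Da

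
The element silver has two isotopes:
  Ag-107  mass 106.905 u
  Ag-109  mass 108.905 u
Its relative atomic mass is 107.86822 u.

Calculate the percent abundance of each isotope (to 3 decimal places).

With x = fraction of Ag-107 (so Ag-109 is 1 − x):
106.905·x + 108.905·(1 − x) = 107.86822
(106.905 − 108.905)·x = 107.86822 − 108.905
x = -1.03678 / -2.000 = 0.51839 → 51.839% Ag-107, 48.161% Ag-109.

Ag-107: 51.839%, Ag-109: 48.161%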